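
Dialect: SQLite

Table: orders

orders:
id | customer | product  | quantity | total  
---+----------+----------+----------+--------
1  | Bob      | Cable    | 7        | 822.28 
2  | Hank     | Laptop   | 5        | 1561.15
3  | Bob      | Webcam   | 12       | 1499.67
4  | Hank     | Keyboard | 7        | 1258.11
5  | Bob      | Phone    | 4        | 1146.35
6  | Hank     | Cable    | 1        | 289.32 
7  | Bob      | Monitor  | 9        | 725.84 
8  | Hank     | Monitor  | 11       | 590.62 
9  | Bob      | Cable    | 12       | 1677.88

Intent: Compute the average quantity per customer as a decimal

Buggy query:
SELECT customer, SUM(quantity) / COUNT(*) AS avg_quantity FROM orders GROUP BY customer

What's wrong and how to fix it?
Bug: SUM(quantity) and COUNT(*) are both integers; the division truncates the fractional part

Fix: Cast one side to REAL so the division keeps the fractional part

Corrected query:
SELECT customer, SUM(quantity) * 1.0 / COUNT(*) AS avg_quantity FROM orders GROUP BY customer

Result:
customer | avg_quantity
---------+-------------
Bob      | 8.8         
Hank     | 6           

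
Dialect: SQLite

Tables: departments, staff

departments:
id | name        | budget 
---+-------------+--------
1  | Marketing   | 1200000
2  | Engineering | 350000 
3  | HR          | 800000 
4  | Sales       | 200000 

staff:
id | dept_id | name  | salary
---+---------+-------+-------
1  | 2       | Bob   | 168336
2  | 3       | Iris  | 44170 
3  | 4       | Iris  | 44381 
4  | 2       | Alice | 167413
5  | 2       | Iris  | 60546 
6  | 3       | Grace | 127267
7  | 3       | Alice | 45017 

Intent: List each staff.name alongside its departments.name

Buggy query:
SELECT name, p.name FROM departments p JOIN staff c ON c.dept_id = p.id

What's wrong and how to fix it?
Bug: 'name' exists in both joined tables, so the database can't tell which one is meant

Fix: Prefix ambiguous columns with the table alias

Corrected query:
SELECT c.name, p.name FROM departments p JOIN staff c ON c.dept_id = p.id

Result:
name  | name       
------+------------
Bob   | Engineering
Iris  | HR         
Iris  | Sales      
Alice | Engineering
Iris  | Engineering
Grace | HR         
Alice | HR         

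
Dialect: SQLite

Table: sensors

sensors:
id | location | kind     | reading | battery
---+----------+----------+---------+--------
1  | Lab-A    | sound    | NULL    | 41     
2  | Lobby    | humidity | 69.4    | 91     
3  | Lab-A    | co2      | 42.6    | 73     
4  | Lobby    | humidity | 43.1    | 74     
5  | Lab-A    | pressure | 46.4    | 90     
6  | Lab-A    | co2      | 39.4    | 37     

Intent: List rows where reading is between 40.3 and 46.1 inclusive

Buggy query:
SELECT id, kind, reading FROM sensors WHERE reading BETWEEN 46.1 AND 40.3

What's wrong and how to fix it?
Bug: The bounds are reversed; BETWEEN a AND b requires a <= b to match anything

Fix: Swap the bounds so the smaller value comes first

Corrected query:
SELECT id, kind, reading FROM sensors WHERE reading BETWEEN 40.3 AND 46.1

Result:
id | kind     | reading
---+----------+--------
3  | co2      | 42.6   
4  | humidity | 43.1   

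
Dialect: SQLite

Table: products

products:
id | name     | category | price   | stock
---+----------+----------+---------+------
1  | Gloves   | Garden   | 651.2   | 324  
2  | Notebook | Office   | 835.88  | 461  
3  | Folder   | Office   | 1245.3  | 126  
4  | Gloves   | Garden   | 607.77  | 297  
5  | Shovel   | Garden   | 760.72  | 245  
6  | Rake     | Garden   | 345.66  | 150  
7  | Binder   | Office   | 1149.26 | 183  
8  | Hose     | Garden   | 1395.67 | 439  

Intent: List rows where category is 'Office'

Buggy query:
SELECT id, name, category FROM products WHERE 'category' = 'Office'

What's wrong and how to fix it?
Bug: 'category' in single quotes is a string literal, not the column; the comparison is literal-vs-literal and never true

Fix: Remove the quotes around the column name (or use double quotes for an identifier)

Corrected query:
SELECT id, name, category FROM products WHERE category = 'Office'

Result:
id | name     | category
---+----------+---------
2  | Notebook | Office  
3  | Folder   | Office  
7  | Binder   | Office  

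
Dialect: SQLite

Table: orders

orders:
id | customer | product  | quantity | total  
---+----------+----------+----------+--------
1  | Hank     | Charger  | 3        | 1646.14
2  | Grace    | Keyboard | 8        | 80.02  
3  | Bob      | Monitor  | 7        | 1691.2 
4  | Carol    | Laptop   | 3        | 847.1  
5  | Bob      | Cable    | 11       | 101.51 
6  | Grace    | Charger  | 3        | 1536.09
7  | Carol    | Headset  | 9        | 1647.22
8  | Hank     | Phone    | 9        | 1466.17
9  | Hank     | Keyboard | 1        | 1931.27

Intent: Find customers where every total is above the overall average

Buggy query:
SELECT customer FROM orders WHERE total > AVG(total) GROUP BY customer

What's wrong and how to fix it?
Bug: WHERE evaluates per row before aggregation, so AVG() is unavailable

Fix: Compute the overall average in a scalar subquery and compare each group's MIN against it in HAVING

Corrected query:
SELECT customer FROM orders GROUP BY customer HAVING MIN(total) > (SELECT AVG(total) FROM orders)

Result:
customer
--------
Hank    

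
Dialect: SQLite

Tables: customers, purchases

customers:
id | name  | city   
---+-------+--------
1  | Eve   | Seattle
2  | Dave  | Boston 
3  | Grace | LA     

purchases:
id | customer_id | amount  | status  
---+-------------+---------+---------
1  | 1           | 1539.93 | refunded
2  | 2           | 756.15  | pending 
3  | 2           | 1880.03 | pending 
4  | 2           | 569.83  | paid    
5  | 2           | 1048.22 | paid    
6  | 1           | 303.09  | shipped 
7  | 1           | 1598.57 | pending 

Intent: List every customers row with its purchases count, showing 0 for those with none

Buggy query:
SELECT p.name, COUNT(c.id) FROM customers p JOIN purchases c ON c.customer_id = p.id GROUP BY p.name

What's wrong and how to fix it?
Bug: An inner join excludes parents with zero children

Fix: Switch to LEFT JOIN to retain unmatched parent rows

Corrected query:
SELECT p.name, COUNT(c.id) FROM customers p LEFT JOIN purchases c ON c.customer_id = p.id GROUP BY p.name

Result:
name  | COUNT(c.id)
------+------------
Dave  | 4          
Eve   | 3          
Grace | 0          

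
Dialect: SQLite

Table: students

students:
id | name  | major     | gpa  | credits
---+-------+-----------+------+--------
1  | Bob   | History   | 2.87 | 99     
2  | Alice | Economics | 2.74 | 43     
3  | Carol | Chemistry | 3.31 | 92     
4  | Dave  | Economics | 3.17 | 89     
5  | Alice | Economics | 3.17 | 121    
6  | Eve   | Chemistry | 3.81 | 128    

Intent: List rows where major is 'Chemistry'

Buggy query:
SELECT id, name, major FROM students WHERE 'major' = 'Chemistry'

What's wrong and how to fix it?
Bug: 'major' in single quotes is a string literal, not the column; the comparison is literal-vs-literal and never true

Fix: Reference the column as major without single quotes

Corrected query:
SELECT id, name, major FROM students WHERE major = 'Chemistry'

Result:
id | name  | major    
---+-------+----------
3  | Carol | Chemistry
6  | Eve   | Chemistry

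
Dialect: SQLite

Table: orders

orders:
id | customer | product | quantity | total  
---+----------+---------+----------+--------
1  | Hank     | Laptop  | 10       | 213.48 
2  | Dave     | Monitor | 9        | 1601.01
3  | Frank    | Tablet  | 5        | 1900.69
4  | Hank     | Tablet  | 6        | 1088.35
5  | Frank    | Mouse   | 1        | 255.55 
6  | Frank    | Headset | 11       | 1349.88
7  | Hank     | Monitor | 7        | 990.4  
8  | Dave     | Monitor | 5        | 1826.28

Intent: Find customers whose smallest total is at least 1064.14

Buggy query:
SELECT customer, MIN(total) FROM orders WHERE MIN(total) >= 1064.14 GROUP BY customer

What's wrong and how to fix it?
Bug: MIN() in WHERE is a misuse of aggregate

Fix: Use HAVING for the per-group MIN condition

Corrected query:
SELECT customer, MIN(total) FROM orders GROUP BY customer HAVING MIN(total) >= 1064.14

Result:
customer | MIN(total)
---------+-----------
Dave     | 1601.01   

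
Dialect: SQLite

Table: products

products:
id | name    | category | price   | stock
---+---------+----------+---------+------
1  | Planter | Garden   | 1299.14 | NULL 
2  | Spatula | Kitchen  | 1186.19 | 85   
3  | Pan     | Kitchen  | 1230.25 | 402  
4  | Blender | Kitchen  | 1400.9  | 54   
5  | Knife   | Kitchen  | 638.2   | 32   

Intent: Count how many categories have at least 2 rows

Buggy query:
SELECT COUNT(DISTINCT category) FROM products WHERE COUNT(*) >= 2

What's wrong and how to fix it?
Bug: WHERE filters individual rows, not groups, so a group-level COUNT is invalid there

Fix: Use a subquery that GROUPs and filters with HAVING, then count its rows

Corrected query:
SELECT COUNT(*) FROM (SELECT category FROM products GROUP BY category HAVING COUNT(*) >= 2)

Result:
COUNT(*)
--------
1       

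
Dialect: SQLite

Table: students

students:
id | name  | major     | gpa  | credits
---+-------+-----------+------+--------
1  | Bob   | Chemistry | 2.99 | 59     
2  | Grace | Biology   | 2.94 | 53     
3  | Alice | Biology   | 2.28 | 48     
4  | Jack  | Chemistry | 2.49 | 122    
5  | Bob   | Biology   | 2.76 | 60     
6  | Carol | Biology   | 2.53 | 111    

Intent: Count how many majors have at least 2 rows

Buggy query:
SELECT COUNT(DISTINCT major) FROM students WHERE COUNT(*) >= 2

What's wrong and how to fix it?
Bug: COUNT(*) cannot appear in WHERE; the per-group count doesn't exist yet

Fix: Group first with HAVING COUNT(*) >= 2, then COUNT the resulting groups

Corrected query:
SELECT COUNT(*) FROM (SELECT major FROM students GROUP BY major HAVING COUNT(*) >= 2)

Result:
COUNT(*)
--------
2       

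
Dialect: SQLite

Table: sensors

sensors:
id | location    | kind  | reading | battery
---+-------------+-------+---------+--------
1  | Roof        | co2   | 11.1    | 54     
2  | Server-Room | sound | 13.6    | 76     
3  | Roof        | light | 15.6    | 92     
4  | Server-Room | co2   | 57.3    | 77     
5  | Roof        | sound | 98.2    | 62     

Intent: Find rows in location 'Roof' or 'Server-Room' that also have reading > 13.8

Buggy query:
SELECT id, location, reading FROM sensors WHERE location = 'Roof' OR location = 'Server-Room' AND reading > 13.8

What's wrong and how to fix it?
Bug: AND binds tighter than OR, so this parses as location = 'Roof' OR (location = 'Server-Room' AND reading > 13.8)

Fix: Group the OR with parentheses (or use IN), then AND the threshold

Corrected query:
SELECT id, location, reading FROM sensors WHERE (location = 'Roof' OR location = 'Server-Room') AND reading > 13.8

Result:
id | location    | reading
---+-------------+--------
3  | Roof        | 15.6   
4  | Server-Room | 57.3   
5  | Roof        | 98.2   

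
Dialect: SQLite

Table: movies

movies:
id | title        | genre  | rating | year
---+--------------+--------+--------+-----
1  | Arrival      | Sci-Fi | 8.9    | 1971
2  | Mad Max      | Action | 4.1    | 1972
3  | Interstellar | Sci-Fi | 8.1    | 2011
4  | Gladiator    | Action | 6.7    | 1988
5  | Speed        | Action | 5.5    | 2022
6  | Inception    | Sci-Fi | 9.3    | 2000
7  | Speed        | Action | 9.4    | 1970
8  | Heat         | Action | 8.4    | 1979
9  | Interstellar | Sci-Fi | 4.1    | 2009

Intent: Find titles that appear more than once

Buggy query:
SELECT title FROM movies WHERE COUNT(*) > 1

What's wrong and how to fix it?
Bug: WHERE can't reference COUNT(*); aggregates are computed after WHERE

Fix: Group first, then use HAVING for the count condition

Corrected query:
SELECT title FROM movies GROUP BY title HAVING COUNT(*) > 1

Result:
title       
------------
Interstellar
Speed       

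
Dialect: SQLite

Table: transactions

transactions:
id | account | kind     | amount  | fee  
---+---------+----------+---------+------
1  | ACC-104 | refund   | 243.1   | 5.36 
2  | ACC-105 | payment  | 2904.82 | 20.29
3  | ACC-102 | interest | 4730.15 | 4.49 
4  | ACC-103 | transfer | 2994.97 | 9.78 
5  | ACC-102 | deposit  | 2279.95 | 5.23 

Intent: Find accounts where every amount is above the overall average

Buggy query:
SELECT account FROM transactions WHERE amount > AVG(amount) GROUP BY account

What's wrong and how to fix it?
Bug: AVG() is an aggregate; it can't sit directly in WHERE

Fix: Use a subquery for AVG and a HAVING MIN(...) filter so the condition holds for every row in the group

Corrected query:
SELECT account FROM transactions GROUP BY account HAVING MIN(amount) > (SELECT AVG(amount) FROM transactions)

Result:
account
-------
ACC-103
ACC-105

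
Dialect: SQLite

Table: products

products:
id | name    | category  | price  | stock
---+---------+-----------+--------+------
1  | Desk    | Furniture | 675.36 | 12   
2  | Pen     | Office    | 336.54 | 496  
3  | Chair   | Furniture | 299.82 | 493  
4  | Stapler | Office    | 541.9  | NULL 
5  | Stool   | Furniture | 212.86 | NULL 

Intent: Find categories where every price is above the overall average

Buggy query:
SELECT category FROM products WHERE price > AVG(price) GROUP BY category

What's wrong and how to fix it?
Bug: AVG() is an aggregate; it can't sit directly in WHERE

Fix: Compute the overall average in a scalar subquery and compare each group's MIN against it in HAVING

Corrected query:
SELECT category FROM products GROUP BY category HAVING MIN(price) > (SELECT AVG(price) FROM products)

Result:
(no rows)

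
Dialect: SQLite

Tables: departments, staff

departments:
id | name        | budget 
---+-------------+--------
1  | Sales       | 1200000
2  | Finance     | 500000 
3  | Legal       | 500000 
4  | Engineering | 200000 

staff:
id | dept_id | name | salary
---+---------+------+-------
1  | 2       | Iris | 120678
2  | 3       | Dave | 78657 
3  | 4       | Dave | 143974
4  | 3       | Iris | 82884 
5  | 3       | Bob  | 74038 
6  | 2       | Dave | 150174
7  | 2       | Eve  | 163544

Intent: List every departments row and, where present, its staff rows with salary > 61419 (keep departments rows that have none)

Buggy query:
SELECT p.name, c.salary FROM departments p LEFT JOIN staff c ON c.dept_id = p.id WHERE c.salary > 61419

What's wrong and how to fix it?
Bug: A WHERE condition on the right-hand table after LEFT JOIN drops unmatched parents

Fix: Move the right-table condition into the ON clause so unmatched parents are kept

Corrected query:
SELECT p.name, c.salary FROM departments p LEFT JOIN staff c ON c.dept_id = p.id AND c.salary > 61419

Result:
name        | salary
------------+-------
Sales       | NULL  
Finance     | 120678
Finance     | 150174
Finance     | 163544
Legal       | 74038 
Legal       | 78657 
Legal       | 82884 
Engineering | 143974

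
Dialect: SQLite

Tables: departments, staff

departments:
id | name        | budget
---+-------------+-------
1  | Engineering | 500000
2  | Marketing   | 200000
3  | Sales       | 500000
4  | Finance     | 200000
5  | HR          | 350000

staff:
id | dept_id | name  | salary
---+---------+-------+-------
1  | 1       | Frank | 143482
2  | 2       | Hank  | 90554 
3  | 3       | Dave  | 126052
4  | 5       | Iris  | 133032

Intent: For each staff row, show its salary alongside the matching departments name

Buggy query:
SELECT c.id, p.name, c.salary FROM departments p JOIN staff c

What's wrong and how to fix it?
Bug: JOIN with no ON clause produces a cartesian product; every staff row pairs with every departments row

Fix: Add ON c.dept_id = p.id to the JOIN

Corrected query:
SELECT c.id, p.name, c.salary FROM departments p JOIN staff c ON c.dept_id = p.id

Result:
id | name        | salary
---+-------------+-------
1  | Engineering | 143482
2  | Marketing   | 90554 
3  | Sales       | 126052
4  | HR          | 133032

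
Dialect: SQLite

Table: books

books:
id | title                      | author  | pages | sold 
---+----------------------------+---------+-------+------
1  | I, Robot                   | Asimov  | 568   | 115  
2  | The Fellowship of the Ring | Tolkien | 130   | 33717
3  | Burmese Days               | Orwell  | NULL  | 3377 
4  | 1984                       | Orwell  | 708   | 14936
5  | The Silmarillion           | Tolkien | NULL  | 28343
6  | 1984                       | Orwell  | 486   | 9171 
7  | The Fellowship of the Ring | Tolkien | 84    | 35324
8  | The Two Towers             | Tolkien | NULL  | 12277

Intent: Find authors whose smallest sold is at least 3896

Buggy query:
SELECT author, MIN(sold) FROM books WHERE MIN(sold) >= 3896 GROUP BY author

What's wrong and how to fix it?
Bug: MIN() in WHERE is a misuse of aggregate

Fix: Replace WHERE with HAVING after the GROUP BY

Corrected query:
SELECT author, MIN(sold) FROM books GROUP BY author HAVING MIN(sold) >= 3896

Result:
author  | MIN(sold)
--------+----------
Tolkien | 12277    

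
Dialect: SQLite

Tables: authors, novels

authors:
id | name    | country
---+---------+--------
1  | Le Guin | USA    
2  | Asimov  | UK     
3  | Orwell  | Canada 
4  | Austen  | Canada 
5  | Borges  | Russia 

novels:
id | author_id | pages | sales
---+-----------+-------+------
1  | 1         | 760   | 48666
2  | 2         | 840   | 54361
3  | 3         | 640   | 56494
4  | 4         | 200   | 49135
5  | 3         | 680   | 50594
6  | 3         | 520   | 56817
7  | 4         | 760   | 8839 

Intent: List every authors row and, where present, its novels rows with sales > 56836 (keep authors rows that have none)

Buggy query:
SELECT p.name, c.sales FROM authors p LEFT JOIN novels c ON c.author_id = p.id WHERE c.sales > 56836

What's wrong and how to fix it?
Bug: Filtering c.sales in WHERE discards the NULL rows produced by LEFT JOIN, turning it into an inner join

Fix: Put 'c.sales > 56836' in the JOIN's ON clause instead of WHERE

Corrected query:
SELECT p.name, c.sales FROM authors p LEFT JOIN novels c ON c.author_id = p.id AND c.sales > 56836

Result:
name    | sales
--------+------
Le Guin | NULL 
Asimov  | NULL 
Orwell  | NULL 
Austen  | NULL 
Borges  | NULL 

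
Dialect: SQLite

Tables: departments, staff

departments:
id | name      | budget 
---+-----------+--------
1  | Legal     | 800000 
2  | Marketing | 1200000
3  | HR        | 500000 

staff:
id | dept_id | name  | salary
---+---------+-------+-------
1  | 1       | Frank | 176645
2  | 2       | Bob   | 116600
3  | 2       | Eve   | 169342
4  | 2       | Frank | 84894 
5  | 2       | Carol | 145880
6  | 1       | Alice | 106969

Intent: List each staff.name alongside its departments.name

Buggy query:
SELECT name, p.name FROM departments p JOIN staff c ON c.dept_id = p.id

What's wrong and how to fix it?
Bug: Both tables have a 'name' column; the unqualified reference is ambiguous

Fix: Qualify the column with its table alias (c.name)

Corrected query:
SELECT c.name, p.name FROM departments p JOIN staff c ON c.dept_id = p.id

Result:
name  | name     
------+----------
Frank | Legal    
Bob   | Marketing
Eve   | Marketing
Frank | Marketing
Carol | Marketing
Alice | Legal    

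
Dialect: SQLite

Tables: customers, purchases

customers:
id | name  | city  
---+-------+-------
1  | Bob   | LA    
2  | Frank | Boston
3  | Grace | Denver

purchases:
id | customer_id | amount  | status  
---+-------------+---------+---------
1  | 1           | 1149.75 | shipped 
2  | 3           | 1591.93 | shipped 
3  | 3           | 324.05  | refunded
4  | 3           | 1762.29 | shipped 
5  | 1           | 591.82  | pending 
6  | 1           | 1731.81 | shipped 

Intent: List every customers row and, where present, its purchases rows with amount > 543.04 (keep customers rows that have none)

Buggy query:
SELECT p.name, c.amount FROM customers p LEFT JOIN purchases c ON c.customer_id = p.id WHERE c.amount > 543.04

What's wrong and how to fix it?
Bug: Filtering c.amount in WHERE discards the NULL rows produced by LEFT JOIN, turning it into an inner join

Fix: Put 'c.amount > 543.04' in the JOIN's ON clause instead of WHERE

Corrected query:
SELECT p.name, c.amount FROM customers p LEFT JOIN purchases c ON c.customer_id = p.id AND c.amount > 543.04

Result:
name  | amount 
------+--------
Bob   | 591.82 
Bob   | 1149.75
Bob   | 1731.81
Frank | NULL   
Grace | 1591.93
Grace | 1762.29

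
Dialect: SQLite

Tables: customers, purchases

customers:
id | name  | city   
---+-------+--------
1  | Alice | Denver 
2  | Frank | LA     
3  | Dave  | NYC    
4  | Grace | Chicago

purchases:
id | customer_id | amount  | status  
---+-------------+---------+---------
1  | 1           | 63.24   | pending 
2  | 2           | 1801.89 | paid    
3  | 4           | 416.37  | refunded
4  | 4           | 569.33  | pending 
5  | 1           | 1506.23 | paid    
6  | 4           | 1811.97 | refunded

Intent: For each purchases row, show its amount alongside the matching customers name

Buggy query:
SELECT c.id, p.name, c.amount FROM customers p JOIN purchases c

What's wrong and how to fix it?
Bug: Missing join condition: each purchases row is matched to all customers rows instead of just its own

Fix: Specify the join condition linking the foreign key to the parent id

Corrected query:
SELECT c.id, p.name, c.amount FROM customers p JOIN purchases c ON c.customer_id = p.id

Result:
id | name  | amount 
---+-------+--------
1  | Alice | 63.24  
2  | Frank | 1801.89
3  | Grace | 416.37 
4  | Grace | 569.33 
5  | Alice | 1506.23
6  | Grace | 1811.97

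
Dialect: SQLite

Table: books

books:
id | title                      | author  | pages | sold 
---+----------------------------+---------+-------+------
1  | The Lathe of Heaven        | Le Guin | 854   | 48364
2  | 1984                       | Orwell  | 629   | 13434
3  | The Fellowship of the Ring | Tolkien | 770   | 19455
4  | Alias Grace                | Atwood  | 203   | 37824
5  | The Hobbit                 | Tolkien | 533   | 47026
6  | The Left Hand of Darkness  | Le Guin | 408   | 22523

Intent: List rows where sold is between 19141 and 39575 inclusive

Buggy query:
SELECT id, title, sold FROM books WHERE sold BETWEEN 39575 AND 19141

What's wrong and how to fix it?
Bug: BETWEEN expects the lower bound first; with 39575 AND 19141 the range is empty

Fix: Swap the bounds so the smaller value comes first

Corrected query:
SELECT id, title, sold FROM books WHERE sold BETWEEN 19141 AND 39575

Result:
id | title                      | sold 
---+----------------------------+------
3  | The Fellowship of the Ring | 19455
4  | Alias Grace                | 37824
6  | The Left Hand of Darkness  | 22523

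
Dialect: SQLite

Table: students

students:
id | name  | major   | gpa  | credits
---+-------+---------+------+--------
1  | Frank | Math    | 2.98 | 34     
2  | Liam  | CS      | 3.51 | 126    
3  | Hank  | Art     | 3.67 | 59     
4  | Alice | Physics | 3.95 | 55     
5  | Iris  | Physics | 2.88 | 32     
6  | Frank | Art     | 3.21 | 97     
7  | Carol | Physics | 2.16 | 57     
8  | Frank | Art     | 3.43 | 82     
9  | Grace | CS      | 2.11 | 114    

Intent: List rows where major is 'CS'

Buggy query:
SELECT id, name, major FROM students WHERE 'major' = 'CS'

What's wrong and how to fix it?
Bug: Single quotes denote string literals in SQL; the column name is being compared as a constant string

Fix: Reference the column as major without single quotes

Corrected query:
SELECT id, name, major FROM students WHERE major = 'CS'

Result:
id | name  | major
---+-------+------
2  | Liam  | CS   
9  | Grace | CS   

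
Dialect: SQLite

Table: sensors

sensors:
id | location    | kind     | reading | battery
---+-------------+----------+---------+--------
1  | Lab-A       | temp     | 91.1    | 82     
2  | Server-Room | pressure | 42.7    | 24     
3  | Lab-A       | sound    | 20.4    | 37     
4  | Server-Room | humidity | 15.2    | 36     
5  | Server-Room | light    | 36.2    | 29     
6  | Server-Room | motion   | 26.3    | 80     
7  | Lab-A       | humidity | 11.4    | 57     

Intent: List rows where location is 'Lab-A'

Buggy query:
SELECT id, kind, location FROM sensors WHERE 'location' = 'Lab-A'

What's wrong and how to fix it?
Bug: Single quotes denote string literals in SQL; the column name is being compared as a constant string

Fix: Remove the quotes around the column name (or use double quotes for an identifier)

Corrected query:
SELECT id, kind, location FROM sensors WHERE location = 'Lab-A'

Result:
id | kind     | location
---+----------+---------
1  | temp     | Lab-A   
3  | sound    | Lab-A   
7  | humidity | Lab-A   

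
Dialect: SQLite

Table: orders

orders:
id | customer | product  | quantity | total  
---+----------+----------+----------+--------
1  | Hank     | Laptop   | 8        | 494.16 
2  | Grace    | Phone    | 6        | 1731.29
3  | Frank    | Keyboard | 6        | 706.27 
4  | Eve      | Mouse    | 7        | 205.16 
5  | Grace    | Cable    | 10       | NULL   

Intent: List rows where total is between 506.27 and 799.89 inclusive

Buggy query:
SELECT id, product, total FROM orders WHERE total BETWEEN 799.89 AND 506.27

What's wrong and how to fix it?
Bug: The bounds are reversed; BETWEEN a AND b requires a <= b to match anything

Fix: Write BETWEEN 506.27 AND 799.89

Corrected query:
SELECT id, product, total FROM orders WHERE total BETWEEN 506.27 AND 799.89

Result:
id | product  | total 
---+----------+-------
3  | Keyboard | 706.27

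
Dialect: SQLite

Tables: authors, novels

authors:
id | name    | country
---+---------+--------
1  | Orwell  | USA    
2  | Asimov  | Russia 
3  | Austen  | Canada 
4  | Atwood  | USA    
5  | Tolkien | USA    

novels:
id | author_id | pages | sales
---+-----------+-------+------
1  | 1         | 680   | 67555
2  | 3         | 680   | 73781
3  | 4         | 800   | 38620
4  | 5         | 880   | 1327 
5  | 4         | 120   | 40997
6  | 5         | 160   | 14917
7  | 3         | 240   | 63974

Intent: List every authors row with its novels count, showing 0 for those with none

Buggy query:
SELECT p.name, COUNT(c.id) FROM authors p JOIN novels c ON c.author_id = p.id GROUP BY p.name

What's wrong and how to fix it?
Bug: INNER JOIN drops authors rows that have no matching novels rows

Fix: Switch to LEFT JOIN to retain unmatched parent rows

Corrected query:
SELECT p.name, COUNT(c.id) FROM authors p LEFT JOIN novels c ON c.author_id = p.id GROUP BY p.name

Result:
name    | COUNT(c.id)
--------+------------
Asimov  | 0          
Atwood  | 2          
Austen  | 2          
Orwell  | 1          
Tolkien | 2          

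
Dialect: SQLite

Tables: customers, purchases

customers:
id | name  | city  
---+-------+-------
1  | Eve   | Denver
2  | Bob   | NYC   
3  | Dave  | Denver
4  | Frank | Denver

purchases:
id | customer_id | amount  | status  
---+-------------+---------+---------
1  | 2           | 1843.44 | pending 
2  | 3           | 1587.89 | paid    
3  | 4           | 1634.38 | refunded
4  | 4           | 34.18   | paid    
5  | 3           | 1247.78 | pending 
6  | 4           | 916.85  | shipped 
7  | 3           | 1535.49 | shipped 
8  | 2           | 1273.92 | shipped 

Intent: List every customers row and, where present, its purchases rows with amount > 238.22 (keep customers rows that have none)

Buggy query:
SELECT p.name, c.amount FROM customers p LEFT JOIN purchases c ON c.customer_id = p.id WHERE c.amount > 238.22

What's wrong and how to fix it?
Bug: Filtering c.amount in WHERE discards the NULL rows produced by LEFT JOIN, turning it into an inner join

Fix: Put 'c.amount > 238.22' in the JOIN's ON clause instead of WHERE

Corrected query:
SELECT p.name, c.amount FROM customers p LEFT JOIN purchases c ON c.customer_id = p.id AND c.amount > 238.22

Result:
name  | amount 
------+--------
Eve   | NULL   
Bob   | 1273.92
Bob   | 1843.44
Dave  | 1247.78
Dave  | 1535.49
Dave  | 1587.89
Frank | 916.85 
Frank | 1634.38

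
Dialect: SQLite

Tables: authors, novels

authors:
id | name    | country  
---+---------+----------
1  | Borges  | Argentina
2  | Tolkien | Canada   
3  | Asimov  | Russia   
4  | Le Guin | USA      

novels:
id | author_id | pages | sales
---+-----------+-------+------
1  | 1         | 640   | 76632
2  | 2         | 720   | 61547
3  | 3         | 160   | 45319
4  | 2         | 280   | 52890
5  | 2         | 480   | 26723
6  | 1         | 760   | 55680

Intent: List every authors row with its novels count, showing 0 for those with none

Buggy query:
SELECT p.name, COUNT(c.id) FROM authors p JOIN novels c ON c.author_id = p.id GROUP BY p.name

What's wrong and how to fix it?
Bug: An inner join excludes parents with zero children

Fix: Use LEFT JOIN so parents without children still appear (COUNT(c.id) gives 0)

Corrected query:
SELECT p.name, COUNT(c.id) FROM authors p LEFT JOIN novels c ON c.author_id = p.id GROUP BY p.name

Result:
name    | COUNT(c.id)
--------+------------
Asimov  | 1          
Borges  | 2          
Le Guin | 0          
Tolkien | 3          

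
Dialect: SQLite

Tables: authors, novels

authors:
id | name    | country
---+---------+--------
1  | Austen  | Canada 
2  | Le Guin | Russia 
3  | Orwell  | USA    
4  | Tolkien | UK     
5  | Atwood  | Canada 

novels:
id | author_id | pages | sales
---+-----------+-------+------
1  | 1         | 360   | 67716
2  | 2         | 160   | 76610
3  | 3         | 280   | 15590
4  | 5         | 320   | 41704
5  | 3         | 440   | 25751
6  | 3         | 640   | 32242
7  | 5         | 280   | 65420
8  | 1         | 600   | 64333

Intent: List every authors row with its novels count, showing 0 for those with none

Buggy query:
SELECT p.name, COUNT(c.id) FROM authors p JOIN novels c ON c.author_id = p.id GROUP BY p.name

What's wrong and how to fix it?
Bug: An inner join excludes parents with zero children

Fix: Use LEFT JOIN so parents without children still appear (COUNT(c.id) gives 0)

Corrected query:
SELECT p.name, COUNT(c.id) FROM authors p LEFT JOIN novels c ON c.author_id = p.id GROUP BY p.name

Result:
name    | COUNT(c.id)
--------+------------
Atwood  | 2          
Austen  | 2          
Le Guin | 1          
Orwell  | 3          
Tolkien | 0          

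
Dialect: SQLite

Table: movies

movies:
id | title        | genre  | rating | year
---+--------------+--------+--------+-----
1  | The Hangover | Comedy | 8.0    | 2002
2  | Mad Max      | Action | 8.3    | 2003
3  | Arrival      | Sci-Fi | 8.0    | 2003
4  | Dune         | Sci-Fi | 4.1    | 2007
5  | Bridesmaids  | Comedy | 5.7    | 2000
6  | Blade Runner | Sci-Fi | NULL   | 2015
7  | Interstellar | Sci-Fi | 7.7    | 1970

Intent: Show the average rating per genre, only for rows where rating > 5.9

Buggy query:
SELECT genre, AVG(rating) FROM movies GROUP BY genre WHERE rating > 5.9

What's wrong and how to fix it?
Bug: WHERE cannot follow GROUP BY

Fix: Move the WHERE clause before GROUP BY

Corrected query:
SELECT genre, AVG(rating) FROM movies WHERE rating > 5.9 GROUP BY genre

Result:
genre  | AVG(rating)
-------+------------
Action | 8.3        
Comedy | 8          
Sci-Fi | 7.85       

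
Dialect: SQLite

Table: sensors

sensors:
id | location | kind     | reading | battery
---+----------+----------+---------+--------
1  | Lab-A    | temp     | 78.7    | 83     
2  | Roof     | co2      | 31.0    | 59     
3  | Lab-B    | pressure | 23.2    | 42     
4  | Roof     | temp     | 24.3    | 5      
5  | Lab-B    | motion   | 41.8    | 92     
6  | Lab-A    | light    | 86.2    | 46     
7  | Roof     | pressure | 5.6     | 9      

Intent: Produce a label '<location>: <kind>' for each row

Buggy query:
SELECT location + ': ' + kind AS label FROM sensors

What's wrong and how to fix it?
Bug: SQLite uses || for string concatenation; + coerces text to numbers (yielding 0)

Fix: Replace + with || to concatenate text

Corrected query:
SELECT location || ': ' || kind AS label FROM sensors

Result:
label          
---------------
Lab-A: temp    
Roof: co2      
Lab-B: pressure
Roof: temp     
Lab-B: motion  
Lab-A: light   
Roof: pressure 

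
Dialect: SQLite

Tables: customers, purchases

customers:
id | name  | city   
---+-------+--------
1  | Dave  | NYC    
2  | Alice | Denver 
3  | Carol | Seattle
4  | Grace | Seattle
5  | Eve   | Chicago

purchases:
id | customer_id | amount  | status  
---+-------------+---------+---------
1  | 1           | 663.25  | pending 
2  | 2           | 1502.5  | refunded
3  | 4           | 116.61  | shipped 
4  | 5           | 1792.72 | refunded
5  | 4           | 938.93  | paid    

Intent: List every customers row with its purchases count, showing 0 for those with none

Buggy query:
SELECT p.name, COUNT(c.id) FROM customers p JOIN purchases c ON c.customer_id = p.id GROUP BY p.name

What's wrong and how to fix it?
Bug: An inner join excludes parents with zero children

Fix: Switch to LEFT JOIN to retain unmatched parent rows

Corrected query:
SELECT p.name, COUNT(c.id) FROM customers p LEFT JOIN purchases c ON c.customer_id = p.id GROUP BY p.name

Result:
name  | COUNT(c.id)
------+------------
Alice | 1          
Carol | 0          
Dave  | 1          
Eve   | 1          
Grace | 2          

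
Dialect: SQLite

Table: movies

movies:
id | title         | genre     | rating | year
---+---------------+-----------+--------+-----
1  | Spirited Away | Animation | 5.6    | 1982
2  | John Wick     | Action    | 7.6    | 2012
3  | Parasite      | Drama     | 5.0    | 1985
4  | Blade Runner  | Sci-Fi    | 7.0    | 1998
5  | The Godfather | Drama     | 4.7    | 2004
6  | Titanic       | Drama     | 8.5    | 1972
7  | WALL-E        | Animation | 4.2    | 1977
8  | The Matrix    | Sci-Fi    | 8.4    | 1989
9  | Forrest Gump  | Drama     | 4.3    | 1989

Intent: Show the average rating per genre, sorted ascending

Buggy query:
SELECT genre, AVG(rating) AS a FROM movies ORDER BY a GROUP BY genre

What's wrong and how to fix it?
Bug: ORDER BY appears before GROUP BY; SQL clause order requires GROUP BY first

Fix: Move ORDER BY to the end, after GROUP BY

Corrected query:
SELECT genre, AVG(rating) AS a FROM movies GROUP BY genre ORDER BY a

Result:
genre     | a    
----------+------
Animation | 4.9  
Drama     | 5.625
Action    | 7.6  
Sci-Fi    | 7.7  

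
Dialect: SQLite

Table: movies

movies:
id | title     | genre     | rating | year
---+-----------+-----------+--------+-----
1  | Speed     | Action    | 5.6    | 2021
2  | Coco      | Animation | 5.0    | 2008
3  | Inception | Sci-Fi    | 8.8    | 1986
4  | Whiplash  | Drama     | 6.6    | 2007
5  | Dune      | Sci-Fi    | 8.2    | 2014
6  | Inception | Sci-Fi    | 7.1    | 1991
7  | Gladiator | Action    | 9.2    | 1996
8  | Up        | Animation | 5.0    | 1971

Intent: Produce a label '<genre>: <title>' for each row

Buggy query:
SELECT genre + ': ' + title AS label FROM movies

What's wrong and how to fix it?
Bug: '+' is numeric addition; on text columns SQLite converts them to 0 instead of concatenating

Fix: Replace + with || to concatenate text

Corrected query:
SELECT genre || ': ' || title AS label FROM movies

Result:
label            
-----------------
Action: Speed    
Animation: Coco  
Sci-Fi: Inception
Drama: Whiplash  
Sci-Fi: Dune     
Sci-Fi: Inception
Action: Gladiator
Animation: Up    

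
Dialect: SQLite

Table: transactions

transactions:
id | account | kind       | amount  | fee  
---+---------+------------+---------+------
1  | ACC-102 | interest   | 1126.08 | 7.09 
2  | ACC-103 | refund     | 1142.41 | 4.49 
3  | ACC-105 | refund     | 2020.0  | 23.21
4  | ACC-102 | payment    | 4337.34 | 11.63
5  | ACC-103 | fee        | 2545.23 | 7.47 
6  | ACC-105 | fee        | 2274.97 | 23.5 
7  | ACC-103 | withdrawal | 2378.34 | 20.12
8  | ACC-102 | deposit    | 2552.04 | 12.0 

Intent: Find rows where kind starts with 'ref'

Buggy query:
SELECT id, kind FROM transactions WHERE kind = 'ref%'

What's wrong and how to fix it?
Bug: '=' compares the literal string including the % character; pattern matching needs LIKE

Fix: Replace '=' with LIKE so 'ref%' is treated as a pattern

Corrected query:
SELECT id, kind FROM transactions WHERE kind LIKE 'ref%'

Result:
id | kind  
---+-------
2  | refund
3  | refund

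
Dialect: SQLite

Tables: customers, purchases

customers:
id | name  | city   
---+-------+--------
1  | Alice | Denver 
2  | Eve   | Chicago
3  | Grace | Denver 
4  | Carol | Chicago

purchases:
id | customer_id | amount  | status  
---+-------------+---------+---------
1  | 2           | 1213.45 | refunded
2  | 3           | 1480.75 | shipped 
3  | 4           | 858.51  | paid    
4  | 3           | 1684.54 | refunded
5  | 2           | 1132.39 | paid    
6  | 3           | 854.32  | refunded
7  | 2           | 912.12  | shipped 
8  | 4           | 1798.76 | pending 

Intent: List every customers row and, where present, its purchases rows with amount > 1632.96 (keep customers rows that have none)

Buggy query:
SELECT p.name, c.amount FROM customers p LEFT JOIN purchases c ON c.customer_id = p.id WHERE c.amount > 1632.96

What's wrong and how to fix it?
Bug: Filtering c.amount in WHERE discards the NULL rows produced by LEFT JOIN, turning it into an inner join

Fix: Put 'c.amount > 1632.96' in the JOIN's ON clause instead of WHERE

Corrected query:
SELECT p.name, c.amount FROM customers p LEFT JOIN purchases c ON c.customer_id = p.id AND c.amount > 1632.96

Result:
name  | amount 
------+--------
Alice | NULL   
Eve   | NULL   
Grace | 1684.54
Carol | 1798.76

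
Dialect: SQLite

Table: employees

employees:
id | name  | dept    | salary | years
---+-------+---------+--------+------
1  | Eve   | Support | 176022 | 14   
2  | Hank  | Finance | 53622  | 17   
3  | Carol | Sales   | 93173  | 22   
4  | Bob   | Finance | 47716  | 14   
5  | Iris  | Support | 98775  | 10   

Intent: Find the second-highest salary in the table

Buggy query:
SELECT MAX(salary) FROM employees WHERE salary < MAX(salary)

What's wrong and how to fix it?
Bug: The inner MAX is an aggregate inside WHERE, which is not allowed

Fix: Put the inner MAX in a scalar subquery

Corrected query:
SELECT MAX(salary) FROM employees WHERE salary < (SELECT MAX(salary) FROM employees)

Result:
MAX(salary)
-----------
98775      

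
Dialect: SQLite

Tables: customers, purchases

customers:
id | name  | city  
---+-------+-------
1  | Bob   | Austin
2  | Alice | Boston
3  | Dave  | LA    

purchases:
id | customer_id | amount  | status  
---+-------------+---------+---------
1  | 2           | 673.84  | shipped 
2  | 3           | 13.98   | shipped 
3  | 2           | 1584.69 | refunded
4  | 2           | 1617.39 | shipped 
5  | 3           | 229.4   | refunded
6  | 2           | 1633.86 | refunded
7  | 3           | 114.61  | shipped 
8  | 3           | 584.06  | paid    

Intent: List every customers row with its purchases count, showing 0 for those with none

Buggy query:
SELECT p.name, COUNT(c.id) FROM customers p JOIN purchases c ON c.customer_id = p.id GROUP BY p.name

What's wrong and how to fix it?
Bug: INNER JOIN drops customers rows that have no matching purchases rows

Fix: Switch to LEFT JOIN to retain unmatched parent rows

Corrected query:
SELECT p.name, COUNT(c.id) FROM customers p LEFT JOIN purchases c ON c.customer_id = p.id GROUP BY p.name

Result:
name  | COUNT(c.id)
------+------------
Alice | 4          
Bob   | 0          
Dave  | 4          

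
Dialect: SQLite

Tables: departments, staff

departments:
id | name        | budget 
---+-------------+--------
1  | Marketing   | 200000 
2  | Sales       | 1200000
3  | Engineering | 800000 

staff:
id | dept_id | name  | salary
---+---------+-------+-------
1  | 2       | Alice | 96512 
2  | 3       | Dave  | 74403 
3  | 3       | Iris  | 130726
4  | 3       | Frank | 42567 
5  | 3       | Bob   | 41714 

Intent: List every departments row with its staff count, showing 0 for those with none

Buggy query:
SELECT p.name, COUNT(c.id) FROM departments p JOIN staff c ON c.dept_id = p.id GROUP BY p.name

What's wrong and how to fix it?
Bug: An inner join excludes parents with zero children

Fix: Switch to LEFT JOIN to retain unmatched parent rows

Corrected query:
SELECT p.name, COUNT(c.id) FROM departments p LEFT JOIN staff c ON c.dept_id = p.id GROUP BY p.name

Result:
name        | COUNT(c.id)
------------+------------
Engineering | 4          
Marketing   | 0          
Sales       | 1          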